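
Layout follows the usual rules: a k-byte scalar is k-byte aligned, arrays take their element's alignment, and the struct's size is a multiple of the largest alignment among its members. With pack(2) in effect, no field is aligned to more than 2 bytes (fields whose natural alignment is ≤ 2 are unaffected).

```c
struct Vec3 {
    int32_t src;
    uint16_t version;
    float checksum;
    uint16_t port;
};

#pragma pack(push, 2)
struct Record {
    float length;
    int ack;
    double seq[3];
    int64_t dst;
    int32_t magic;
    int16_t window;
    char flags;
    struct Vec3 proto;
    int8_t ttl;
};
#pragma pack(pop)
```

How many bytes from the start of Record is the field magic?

40

Vec3: @0: src [4B, align 4] → 4; @4: version [2B, align 2] → 6; +2 pad (align 4); @8: checksum [4B, align 4] → 12; @12: port [2B, align 2] → 14; +2 tail pad (align 4); size 16, align 4
@0: length [4B, align 2] → 4
@4: ack [4B, align 2] → 8
@8: seq [24B, align 2] → 32
@32: dst [8B, align 2] → 40
@40: magic [4B, align 2] → 44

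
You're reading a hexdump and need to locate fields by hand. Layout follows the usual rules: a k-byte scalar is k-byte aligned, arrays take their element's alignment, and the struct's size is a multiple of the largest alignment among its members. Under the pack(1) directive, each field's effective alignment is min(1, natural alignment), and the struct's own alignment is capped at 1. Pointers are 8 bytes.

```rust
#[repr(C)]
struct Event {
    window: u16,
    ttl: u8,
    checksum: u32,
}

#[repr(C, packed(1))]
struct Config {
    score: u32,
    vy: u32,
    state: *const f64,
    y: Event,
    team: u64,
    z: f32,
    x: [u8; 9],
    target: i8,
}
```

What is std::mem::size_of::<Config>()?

46 bytes

Event: 0..2  window  (2B, 2-aligned); 2..3  ttl  (1B, 1-aligned); 3..4  -- padding (1B); 4..8  checksum  (4B, 4-aligned); sizeof = 8, alignof = 4
0..4  score  (4B, 1-aligned)
4..8  vy  (4B, 1-aligned)
8..16  state  (8B, 1-aligned)
16..24  y  (8B, 1-aligned)
24..32  team  (8B, 1-aligned)
32..36  z  (4B, 1-aligned)
36..45  x  (9B, 1-aligned)
45..46  target  (1B, 1-aligned)
sizeof = 46, alignof = 1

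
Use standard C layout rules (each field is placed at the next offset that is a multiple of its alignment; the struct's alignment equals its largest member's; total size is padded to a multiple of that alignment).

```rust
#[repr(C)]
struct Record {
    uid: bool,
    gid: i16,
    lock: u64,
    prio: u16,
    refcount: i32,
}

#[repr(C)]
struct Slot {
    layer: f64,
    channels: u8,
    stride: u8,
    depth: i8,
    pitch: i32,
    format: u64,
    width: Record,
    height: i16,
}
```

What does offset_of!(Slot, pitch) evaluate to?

Record: 0..1  uid  (1B, 1-aligned); 1..2  -- padding (1B); 2..4  gid  (2B, 2-aligned); 4..8  -- padding (4B); 8..16  lock  (8B, 8-aligned); 16..18  prio  (2B, 2-aligned); 18..20  -- padding (2B); 20..24  refcount  (4B, 4-aligned); sizeof = 24, alignof = 8
0..8  layer  (8B, 8-aligned)
8..9  channels  (1B, 1-aligned)
9..10  stride  (1B, 1-aligned)
10..11  depth  (1B, 1-aligned)
11..12  -- padding (1B)
12..16  pitch  (4B, 4-aligned)

12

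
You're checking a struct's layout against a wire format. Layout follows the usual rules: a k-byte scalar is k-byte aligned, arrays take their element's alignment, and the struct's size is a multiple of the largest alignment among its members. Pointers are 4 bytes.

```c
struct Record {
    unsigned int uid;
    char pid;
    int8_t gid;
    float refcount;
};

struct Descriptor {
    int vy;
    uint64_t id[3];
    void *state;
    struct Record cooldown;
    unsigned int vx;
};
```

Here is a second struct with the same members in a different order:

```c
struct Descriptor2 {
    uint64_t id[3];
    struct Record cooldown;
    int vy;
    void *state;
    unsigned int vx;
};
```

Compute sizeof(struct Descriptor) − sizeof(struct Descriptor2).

Record: uid at 0 (size 4, align 4) → ends 4; pid at 4 (size 1, align 1) → ends 5; gid at 5 (size 1, align 1) → ends 6; pad 2 to align 4 for refcount; refcount at 8 (size 4, align 4) → ends 12; total 12 bytes, alignment 4
vy at 0 (size 4, align 4) → ends 4
pad 4 to align 8 for id
id at 8 (size 24, align 8) → ends 32
state at 32 (size 4, align 4) → ends 36
cooldown at 36 (size 12, align 4) → ends 48
vx at 48 (size 4, align 4) → ends 52
tail pad 4 to reach multiple of 8
total 56 bytes, alignment 8
— Descriptor2 —
id at 0 (size 24, align 8) → ends 24
cooldown at 24 (size 12, align 4) → ends 36
vy at 36 (size 4, align 4) → ends 40
state at 40 (size 4, align 4) → ends 44
vx at 44 (size 4, align 4) → ends 48
total 48 bytes, alignment 8
56 − 48 = 8

8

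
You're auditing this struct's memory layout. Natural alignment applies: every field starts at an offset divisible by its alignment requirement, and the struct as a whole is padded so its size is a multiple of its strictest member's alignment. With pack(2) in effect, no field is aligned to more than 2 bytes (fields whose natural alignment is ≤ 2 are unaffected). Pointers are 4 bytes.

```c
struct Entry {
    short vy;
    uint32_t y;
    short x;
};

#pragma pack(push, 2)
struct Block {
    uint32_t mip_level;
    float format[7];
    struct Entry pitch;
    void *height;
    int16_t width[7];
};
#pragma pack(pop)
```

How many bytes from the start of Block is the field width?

48

Entry: vy at 0 (size 2, align 2) → ends 2; pad 2 to align 4 for y; y at 4 (size 4, align 4) → ends 8; x at 8 (size 2, align 2) → ends 10; tail pad 2 to reach multiple of 4; total 12 bytes, alignment 4
mip_level at 0 (size 4, align 2) → ends 4
format at 4 (size 28, align 2) → ends 32
pitch at 32 (size 12, align 2) → ends 44
height at 44 (size 4, align 2) → ends 48
width at 48 (size 14, align 2) → ends 62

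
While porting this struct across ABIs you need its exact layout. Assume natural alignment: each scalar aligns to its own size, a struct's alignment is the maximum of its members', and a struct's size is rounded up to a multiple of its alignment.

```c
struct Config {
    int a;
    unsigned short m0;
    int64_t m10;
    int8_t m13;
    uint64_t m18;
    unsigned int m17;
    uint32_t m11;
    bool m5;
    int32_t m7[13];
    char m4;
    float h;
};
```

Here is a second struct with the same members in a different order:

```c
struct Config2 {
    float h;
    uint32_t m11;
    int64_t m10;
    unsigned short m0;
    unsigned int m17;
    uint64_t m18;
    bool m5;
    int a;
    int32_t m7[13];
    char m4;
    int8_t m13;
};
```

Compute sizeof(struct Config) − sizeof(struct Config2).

@0: a [4B, align 4] → 4
@4: m0 [2B, align 2] → 6
+2 pad (align 8)
@8: m10 [8B, align 8] → 16
@16: m13 [1B, align 1] → 17
+7 pad (align 8)
@24: m18 [8B, align 8] → 32
@32: m17 [4B, align 4] → 36
@36: m11 [4B, align 4] → 40
@40: m5 [1B, align 1] → 41
+3 pad (align 4)
@44: m7 [52B, align 4] → 96
@96: m4 [1B, align 1] → 97
+3 pad (align 4)
@100: h [4B, align 4] → 104
size 104, align 8
— Config2 —
@0: h [4B, align 4] → 4
@4: m11 [4B, align 4] → 8
@8: m10 [8B, align 8] → 16
@16: m0 [2B, align 2] → 18
+2 pad (align 4)
@20: m17 [4B, align 4] → 24
@24: m18 [8B, align 8] → 32
@32: m5 [1B, align 1] → 33
+3 pad (align 4)
@36: a [4B, align 4] → 40
@40: m7 [52B, align 4] → 92
@92: m4 [1B, align 1] → 93
@93: m13 [1B, align 1] → 94
+2 tail pad (align 8)
size 96, align 8
104 − 96 = 8

8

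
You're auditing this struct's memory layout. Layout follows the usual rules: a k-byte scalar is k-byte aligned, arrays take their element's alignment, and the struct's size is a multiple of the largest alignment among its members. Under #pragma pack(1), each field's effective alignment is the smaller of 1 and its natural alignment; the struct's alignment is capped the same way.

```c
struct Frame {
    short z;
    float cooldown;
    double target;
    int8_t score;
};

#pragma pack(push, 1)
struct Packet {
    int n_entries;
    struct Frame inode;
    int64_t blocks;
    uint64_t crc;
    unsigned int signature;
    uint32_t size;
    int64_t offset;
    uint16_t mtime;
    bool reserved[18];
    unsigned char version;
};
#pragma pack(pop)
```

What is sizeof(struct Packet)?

81

Frame: @0: z [2B, align 2] → 2; +2 pad (align 4); @4: cooldown [4B, align 4] → 8; @8: target [8B, align 8] → 16; @16: score [1B, align 1] → 17; +7 tail pad (align 8); size 24, align 8
@0: n_entries [4B, align 1] → 4
@4: inode [24B, align 1] → 28
@28: blocks [8B, align 1] → 36
@36: crc [8B, align 1] → 44
@44: signature [4B, align 1] → 48
@48: size [4B, align 1] → 52
@52: offset [8B, align 1] → 60
@60: mtime [2B, align 1] → 62
@62: reserved [18B, align 1] → 80
@80: version [1B, align 1] → 81
size 81, align 1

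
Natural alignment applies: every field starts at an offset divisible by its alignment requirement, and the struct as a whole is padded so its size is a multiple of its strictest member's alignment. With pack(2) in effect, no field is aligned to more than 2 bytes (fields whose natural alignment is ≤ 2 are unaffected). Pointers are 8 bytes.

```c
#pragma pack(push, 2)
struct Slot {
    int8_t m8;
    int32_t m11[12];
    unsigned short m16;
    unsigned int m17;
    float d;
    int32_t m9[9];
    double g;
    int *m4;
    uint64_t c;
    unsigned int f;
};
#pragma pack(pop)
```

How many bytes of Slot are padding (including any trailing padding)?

0..1  m8  (1B, 1-aligned)
1..2  -- padding (1B)
2..50  m11  (48B, 2-aligned)
50..52  m16  (2B, 2-aligned)
52..56  m17  (4B, 2-aligned)
56..60  d  (4B, 2-aligned)
60..96  m9  (36B, 2-aligned)
96..104  g  (8B, 2-aligned)
104..112  m4  (8B, 2-aligned)
112..120  c  (8B, 2-aligned)
120..124  f  (4B, 2-aligned)
sizeof = 124, alignof = 2
data bytes 123, size 124 → padding 1

1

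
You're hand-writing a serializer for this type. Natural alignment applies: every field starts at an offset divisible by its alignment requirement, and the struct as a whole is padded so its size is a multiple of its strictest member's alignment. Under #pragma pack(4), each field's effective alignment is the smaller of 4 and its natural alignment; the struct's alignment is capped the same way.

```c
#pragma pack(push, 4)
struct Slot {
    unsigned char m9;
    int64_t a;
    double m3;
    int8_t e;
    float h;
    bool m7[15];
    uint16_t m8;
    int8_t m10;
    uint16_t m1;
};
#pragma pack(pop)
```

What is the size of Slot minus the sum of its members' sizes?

@0: m9 [1B, align 1] → 1
+3 pad (align 4)
@4: a [8B, align 4] → 12
@12: m3 [8B, align 4] → 20
@20: e [1B, align 1] → 21
+3 pad (align 4)
@24: h [4B, align 4] → 28
@28: m7 [15B, align 1] → 43
+1 pad (align 2)
@44: m8 [2B, align 2] → 46
@46: m10 [1B, align 1] → 47
+1 pad (align 2)
@48: m1 [2B, align 2] → 50
+2 tail pad (align 4)
size 52, align 4
data bytes 42, size 52 → padding 10

10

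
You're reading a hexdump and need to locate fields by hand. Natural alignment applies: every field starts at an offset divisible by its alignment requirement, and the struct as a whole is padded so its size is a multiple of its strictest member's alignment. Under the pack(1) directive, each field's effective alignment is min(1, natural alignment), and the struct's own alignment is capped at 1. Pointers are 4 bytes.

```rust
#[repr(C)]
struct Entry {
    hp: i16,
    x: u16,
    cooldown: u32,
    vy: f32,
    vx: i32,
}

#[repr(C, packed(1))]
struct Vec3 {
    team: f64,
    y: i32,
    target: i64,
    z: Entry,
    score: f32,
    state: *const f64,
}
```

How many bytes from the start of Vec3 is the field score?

Entry: hp at 0 (size 2, align 2) → ends 2; x at 2 (size 2, align 2) → ends 4; cooldown at 4 (size 4, align 4) → ends 8; vy at 8 (size 4, align 4) → ends 12; vx at 12 (size 4, align 4) → ends 16; total 16 bytes, alignment 4
team at 0 (size 8, align 1) → ends 8
y at 8 (size 4, align 1) → ends 12
target at 12 (size 8, align 1) → ends 20
z at 20 (size 16, align 1) → ends 36
score at 36 (size 4, align 1) → ends 40

36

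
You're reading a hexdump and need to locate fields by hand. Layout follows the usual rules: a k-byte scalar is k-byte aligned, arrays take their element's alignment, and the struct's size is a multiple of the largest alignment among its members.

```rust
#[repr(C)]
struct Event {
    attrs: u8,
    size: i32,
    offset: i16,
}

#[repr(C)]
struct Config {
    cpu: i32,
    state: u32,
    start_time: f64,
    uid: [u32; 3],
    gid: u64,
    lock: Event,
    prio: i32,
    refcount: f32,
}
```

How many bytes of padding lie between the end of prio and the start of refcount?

Event: 0..1  attrs  (1B, 1-aligned); 1..4  -- padding (3B); 4..8  size  (4B, 4-aligned); 8..10  offset  (2B, 2-aligned); 10..12  -- tail padding (2B); sizeof = 12, alignof = 4
0..4  cpu  (4B, 4-aligned)
4..8  state  (4B, 4-aligned)
8..16  start_time  (8B, 8-aligned)
16..28  uid  (12B, 4-aligned)
28..32  -- padding (4B)
32..40  gid  (8B, 8-aligned)
40..52  lock  (12B, 4-aligned)
52..56  prio  (4B, 4-aligned)
56..60  refcount  (4B, 4-aligned)

0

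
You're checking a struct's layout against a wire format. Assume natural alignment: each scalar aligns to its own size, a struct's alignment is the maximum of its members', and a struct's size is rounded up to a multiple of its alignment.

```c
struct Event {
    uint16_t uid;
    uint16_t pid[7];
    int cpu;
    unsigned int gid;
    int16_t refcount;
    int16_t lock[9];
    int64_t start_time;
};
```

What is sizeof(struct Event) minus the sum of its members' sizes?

4

uid at 0 (size 2, align 2) → ends 2
pid at 2 (size 14, align 2) → ends 16
cpu at 16 (size 4, align 4) → ends 20
gid at 20 (size 4, align 4) → ends 24
refcount at 24 (size 2, align 2) → ends 26
lock at 26 (size 18, align 2) → ends 44
pad 4 to align 8 for start_time
start_time at 48 (size 8, align 8) → ends 56
total 56 bytes, alignment 8
data bytes 52, size 56 → padding 4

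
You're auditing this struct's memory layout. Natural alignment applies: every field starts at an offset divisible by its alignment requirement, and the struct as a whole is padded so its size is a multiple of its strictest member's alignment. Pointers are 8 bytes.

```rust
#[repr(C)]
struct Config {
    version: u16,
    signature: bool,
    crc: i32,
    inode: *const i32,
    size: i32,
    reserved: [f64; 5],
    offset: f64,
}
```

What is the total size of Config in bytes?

@0: version [2B, align 2] → 2
@2: signature [1B, align 1] → 3
+1 pad (align 4)
@4: crc [4B, align 4] → 8
@8: inode [8B, align 8] → 16
@16: size [4B, align 4] → 20
+4 pad (align 8)
@24: reserved [40B, align 8] → 64
@64: offset [8B, align 8] → 72
size 72, align 8

72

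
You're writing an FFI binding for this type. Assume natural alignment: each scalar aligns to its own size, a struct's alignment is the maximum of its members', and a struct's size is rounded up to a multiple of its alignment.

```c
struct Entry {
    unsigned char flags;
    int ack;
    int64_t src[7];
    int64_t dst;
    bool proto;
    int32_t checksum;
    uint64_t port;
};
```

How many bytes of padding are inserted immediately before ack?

3

0..1  flags  (1B, 1-aligned)
1..4  -- padding (3B)
4..8  ack  (4B, 4-aligned)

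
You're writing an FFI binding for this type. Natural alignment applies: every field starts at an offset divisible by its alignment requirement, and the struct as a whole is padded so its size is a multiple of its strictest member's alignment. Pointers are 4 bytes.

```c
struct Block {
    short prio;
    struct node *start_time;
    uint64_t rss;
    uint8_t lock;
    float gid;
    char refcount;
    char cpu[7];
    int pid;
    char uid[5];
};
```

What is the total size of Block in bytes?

0..2  prio  (2B, 2-aligned)
2..4  -- padding (2B)
4..8  start_time  (4B, 4-aligned)
8..16  rss  (8B, 8-aligned)
16..17  lock  (1B, 1-aligned)
17..20  -- padding (3B)
20..24  gid  (4B, 4-aligned)
24..25  refcount  (1B, 1-aligned)
25..32  cpu  (7B, 1-aligned)
32..36  pid  (4B, 4-aligned)
36..41  uid  (5B, 1-aligned)
41..48  -- tail padding (7B)
sizeof = 48, alignof = 8

48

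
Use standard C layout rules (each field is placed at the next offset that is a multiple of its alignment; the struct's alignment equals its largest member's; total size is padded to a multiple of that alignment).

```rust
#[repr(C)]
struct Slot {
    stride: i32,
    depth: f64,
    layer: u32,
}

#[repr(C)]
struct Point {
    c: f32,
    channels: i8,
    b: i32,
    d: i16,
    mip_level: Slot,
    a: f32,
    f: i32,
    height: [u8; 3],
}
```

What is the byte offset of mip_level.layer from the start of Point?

32

Slot: @0: stride [4B, align 4] → 4; +4 pad (align 8); @8: depth [8B, align 8] → 16; @16: layer [4B, align 4] → 20; +4 tail pad (align 8); size 24, align 8
@0: c [4B, align 4] → 4
@4: channels [1B, align 1] → 5
+3 pad (align 4)
@8: b [4B, align 4] → 12
@12: d [2B, align 2] → 14
+2 pad (align 8)
@16: mip_level [24B, align 8] → 40
within Slot: layer at 16
16 + 16 = 32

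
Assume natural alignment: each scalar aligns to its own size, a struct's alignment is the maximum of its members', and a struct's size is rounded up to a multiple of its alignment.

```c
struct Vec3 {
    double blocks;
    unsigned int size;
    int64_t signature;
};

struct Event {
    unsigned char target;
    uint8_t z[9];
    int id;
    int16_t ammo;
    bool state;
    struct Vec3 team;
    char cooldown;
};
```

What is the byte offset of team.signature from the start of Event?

Vec3: @0: blocks [8B, align 8] → 8; @8: size [4B, align 4] → 12; +4 pad (align 8); @16: signature [8B, align 8] → 24; size 24, align 8
@0: target [1B, align 1] → 1
@1: z [9B, align 1] → 10
+2 pad (align 4)
@12: id [4B, align 4] → 16
@16: ammo [2B, align 2] → 18
@18: state [1B, align 1] → 19
+5 pad (align 8)
@24: team [24B, align 8] → 48
within Vec3: signature at 16
24 + 16 = 40

40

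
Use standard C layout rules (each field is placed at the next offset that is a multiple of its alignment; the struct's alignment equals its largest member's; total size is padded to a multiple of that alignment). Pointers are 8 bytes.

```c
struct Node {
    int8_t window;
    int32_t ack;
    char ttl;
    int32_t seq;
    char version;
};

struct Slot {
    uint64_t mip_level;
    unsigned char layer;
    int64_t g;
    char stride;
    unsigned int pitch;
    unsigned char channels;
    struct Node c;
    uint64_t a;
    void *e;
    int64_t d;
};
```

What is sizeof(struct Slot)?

80

Node: @0: window [1B, align 1] → 1; +3 pad (align 4); @4: ack [4B, align 4] → 8; @8: ttl [1B, align 1] → 9; +3 pad (align 4); @12: seq [4B, align 4] → 16; @16: version [1B, align 1] → 17; +3 tail pad (align 4); size 20, align 4
@0: mip_level [8B, align 8] → 8
@8: layer [1B, align 1] → 9
+7 pad (align 8)
@16: g [8B, align 8] → 24
@24: stride [1B, align 1] → 25
+3 pad (align 4)
@28: pitch [4B, align 4] → 32
@32: channels [1B, align 1] → 33
+3 pad (align 4)
@36: c [20B, align 4] → 56
@56: a [8B, align 8] → 64
@64: e [8B, align 8] → 72
@72: d [8B, align 8] → 80
size 80, align 8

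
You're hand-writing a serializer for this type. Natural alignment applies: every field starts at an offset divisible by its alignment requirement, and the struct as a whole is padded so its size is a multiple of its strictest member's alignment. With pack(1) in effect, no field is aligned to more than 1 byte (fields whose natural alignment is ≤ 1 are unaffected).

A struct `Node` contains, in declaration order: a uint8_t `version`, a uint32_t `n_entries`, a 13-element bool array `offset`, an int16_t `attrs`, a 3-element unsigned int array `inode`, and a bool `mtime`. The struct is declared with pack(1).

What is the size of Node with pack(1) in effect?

33

0..1  version  (1B, 1-aligned)
1..5  n_entries  (4B, 1-aligned)
5..18  offset  (13B, 1-aligned)
18..20  attrs  (2B, 1-aligned)
20..32  inode  (12B, 1-aligned)
32..33  mtime  (1B, 1-aligned)
sizeof = 33, alignof = 1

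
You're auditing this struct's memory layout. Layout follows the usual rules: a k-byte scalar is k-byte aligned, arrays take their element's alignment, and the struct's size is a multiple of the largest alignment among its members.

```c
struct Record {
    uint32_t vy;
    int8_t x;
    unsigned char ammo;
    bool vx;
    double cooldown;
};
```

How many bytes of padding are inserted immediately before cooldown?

1

0..4  vy  (4B, 4-aligned)
4..5  x  (1B, 1-aligned)
5..6  ammo  (1B, 1-aligned)
6..7  vx  (1B, 1-aligned)
7..8  -- padding (1B)
8..16  cooldown  (8B, 8-aligned)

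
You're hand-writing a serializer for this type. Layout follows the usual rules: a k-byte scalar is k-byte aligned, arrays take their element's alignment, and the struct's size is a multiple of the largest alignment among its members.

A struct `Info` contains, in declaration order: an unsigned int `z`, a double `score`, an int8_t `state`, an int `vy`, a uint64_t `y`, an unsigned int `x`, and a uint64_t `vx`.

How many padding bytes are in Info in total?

11

0..4  z  (4B, 4-aligned)
4..8  -- padding (4B)
8..16  score  (8B, 8-aligned)
16..17  state  (1B, 1-aligned)
17..20  -- padding (3B)
20..24  vy  (4B, 4-aligned)
24..32  y  (8B, 8-aligned)
32..36  x  (4B, 4-aligned)
36..40  -- padding (4B)
40..48  vx  (8B, 8-aligned)
sizeof = 48, alignof = 8
data bytes 37, size 48 → padding 11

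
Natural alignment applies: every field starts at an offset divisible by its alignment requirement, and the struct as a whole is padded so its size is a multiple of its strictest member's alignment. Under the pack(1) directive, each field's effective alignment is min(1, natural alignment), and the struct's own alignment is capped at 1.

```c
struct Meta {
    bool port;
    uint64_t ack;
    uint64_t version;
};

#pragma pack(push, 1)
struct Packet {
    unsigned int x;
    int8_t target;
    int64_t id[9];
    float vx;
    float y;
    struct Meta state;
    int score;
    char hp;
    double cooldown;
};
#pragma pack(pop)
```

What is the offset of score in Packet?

Meta: @0: port [1B, align 1] → 1; +7 pad (align 8); @8: ack [8B, align 8] → 16; @16: version [8B, align 8] → 24; size 24, align 8
@0: x [4B, align 1] → 4
@4: target [1B, align 1] → 5
@5: id [72B, align 1] → 77
@77: vx [4B, align 1] → 81
@81: y [4B, align 1] → 85
@85: state [24B, align 1] → 109
@109: score [4B, align 1] → 113

109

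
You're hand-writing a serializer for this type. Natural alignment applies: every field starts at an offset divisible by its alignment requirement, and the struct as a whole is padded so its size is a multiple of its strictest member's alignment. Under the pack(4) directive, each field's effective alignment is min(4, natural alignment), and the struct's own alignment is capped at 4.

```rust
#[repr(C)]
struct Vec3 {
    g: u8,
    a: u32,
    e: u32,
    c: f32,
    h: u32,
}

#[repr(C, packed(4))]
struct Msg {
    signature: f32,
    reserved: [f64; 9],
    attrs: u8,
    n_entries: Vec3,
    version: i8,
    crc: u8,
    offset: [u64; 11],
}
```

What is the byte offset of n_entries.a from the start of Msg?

84

Vec3: @0: g [1B, align 1] → 1; +3 pad (align 4); @4: a [4B, align 4] → 8; @8: e [4B, align 4] → 12; @12: c [4B, align 4] → 16; @16: h [4B, align 4] → 20; size 20, align 4
@0: signature [4B, align 4] → 4
@4: reserved [72B, align 4] → 76
@76: attrs [1B, align 1] → 77
+3 pad (align 4)
@80: n_entries [20B, align 4] → 100
within Vec3: a at 4
80 + 4 = 84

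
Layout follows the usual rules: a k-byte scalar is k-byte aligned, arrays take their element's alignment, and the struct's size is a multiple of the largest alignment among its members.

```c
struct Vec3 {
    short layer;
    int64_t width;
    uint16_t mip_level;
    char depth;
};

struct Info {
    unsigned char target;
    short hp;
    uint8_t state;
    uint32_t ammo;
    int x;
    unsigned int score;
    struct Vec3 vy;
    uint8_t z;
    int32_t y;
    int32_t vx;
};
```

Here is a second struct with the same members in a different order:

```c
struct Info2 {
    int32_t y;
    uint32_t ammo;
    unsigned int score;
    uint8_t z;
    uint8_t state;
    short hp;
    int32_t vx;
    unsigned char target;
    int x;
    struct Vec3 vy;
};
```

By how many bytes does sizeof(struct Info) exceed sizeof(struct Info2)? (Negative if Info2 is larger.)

8

Vec3: @0: layer [2B, align 2] → 2; +6 pad (align 8); @8: width [8B, align 8] → 16; @16: mip_level [2B, align 2] → 18; @18: depth [1B, align 1] → 19; +5 tail pad (align 8); size 24, align 8
@0: target [1B, align 1] → 1
+1 pad (align 2)
@2: hp [2B, align 2] → 4
@4: state [1B, align 1] → 5
+3 pad (align 4)
@8: ammo [4B, align 4] → 12
@12: x [4B, align 4] → 16
@16: score [4B, align 4] → 20
+4 pad (align 8)
@24: vy [24B, align 8] → 48
@48: z [1B, align 1] → 49
+3 pad (align 4)
@52: y [4B, align 4] → 56
@56: vx [4B, align 4] → 60
+4 tail pad (align 8)
size 64, align 8
— Info2 —
@0: y [4B, align 4] → 4
@4: ammo [4B, align 4] → 8
@8: score [4B, align 4] → 12
@12: z [1B, align 1] → 13
@13: state [1B, align 1] → 14
@14: hp [2B, align 2] → 16
@16: vx [4B, align 4] → 20
@20: target [1B, align 1] → 21
+3 pad (align 4)
@24: x [4B, align 4] → 28
+4 pad (align 8)
@32: vy [24B, align 8] → 56
size 56, align 8
64 − 56 = 8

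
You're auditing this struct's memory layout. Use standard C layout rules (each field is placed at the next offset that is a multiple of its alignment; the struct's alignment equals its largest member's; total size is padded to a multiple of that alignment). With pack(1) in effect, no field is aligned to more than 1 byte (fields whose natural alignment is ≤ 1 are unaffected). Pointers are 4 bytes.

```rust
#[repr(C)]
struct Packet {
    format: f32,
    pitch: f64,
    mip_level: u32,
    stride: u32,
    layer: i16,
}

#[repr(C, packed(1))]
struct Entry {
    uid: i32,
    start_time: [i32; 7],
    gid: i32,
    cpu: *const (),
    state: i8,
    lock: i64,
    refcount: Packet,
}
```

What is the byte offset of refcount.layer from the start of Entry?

Packet: 0..4  format  (4B, 4-aligned); 4..8  -- padding (4B); 8..16  pitch  (8B, 8-aligned); 16..20  mip_level  (4B, 4-aligned); 20..24  stride  (4B, 4-aligned); 24..26  layer  (2B, 2-aligned); 26..32  -- tail padding (6B); sizeof = 32, alignof = 8
0..4  uid  (4B, 1-aligned)
4..32  start_time  (28B, 1-aligned)
32..36  gid  (4B, 1-aligned)
36..40  cpu  (4B, 1-aligned)
40..41  state  (1B, 1-aligned)
41..49  lock  (8B, 1-aligned)
49..81  refcount  (32B, 1-aligned)
within Packet: layer at 24
49 + 24 = 73

73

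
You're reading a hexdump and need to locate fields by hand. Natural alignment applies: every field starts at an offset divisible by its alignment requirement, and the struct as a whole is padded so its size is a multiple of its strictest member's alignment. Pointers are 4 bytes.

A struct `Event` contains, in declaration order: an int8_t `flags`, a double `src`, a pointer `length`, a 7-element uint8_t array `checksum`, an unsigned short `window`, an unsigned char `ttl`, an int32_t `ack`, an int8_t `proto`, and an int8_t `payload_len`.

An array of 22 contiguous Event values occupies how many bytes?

880

0..1  flags  (1B, 1-aligned)
1..8  -- padding (7B)
8..16  src  (8B, 8-aligned)
16..20  length  (4B, 4-aligned)
20..27  checksum  (7B, 1-aligned)
27..28  -- padding (1B)
28..30  window  (2B, 2-aligned)
30..31  ttl  (1B, 1-aligned)
31..32  -- padding (1B)
32..36  ack  (4B, 4-aligned)
36..37  proto  (1B, 1-aligned)
37..38  payload_len  (1B, 1-aligned)
38..40  -- tail padding (2B)
sizeof = 40, alignof = 8
array of 22: 22 × 40 = 880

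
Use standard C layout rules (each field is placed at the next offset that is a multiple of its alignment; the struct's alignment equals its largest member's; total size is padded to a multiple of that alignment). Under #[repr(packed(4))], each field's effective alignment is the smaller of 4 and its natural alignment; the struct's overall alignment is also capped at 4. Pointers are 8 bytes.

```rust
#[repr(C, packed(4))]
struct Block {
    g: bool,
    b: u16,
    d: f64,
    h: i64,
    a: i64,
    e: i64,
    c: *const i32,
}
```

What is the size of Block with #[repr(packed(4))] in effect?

0..1  g  (1B, 1-aligned)
1..2  -- padding (1B)
2..4  b  (2B, 2-aligned)
4..12  d  (8B, 4-aligned)
12..20  h  (8B, 4-aligned)
20..28  a  (8B, 4-aligned)
28..36  e  (8B, 4-aligned)
36..44  c  (8B, 4-aligned)
sizeof = 44, alignof = 4

44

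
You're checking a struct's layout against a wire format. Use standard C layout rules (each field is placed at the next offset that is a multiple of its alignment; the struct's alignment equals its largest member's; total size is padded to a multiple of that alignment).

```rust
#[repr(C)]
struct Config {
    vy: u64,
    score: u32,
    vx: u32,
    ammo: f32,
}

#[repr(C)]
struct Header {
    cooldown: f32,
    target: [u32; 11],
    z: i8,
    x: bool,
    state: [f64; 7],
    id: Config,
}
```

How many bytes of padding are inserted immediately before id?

Config: vy at 0 (size 8, align 8) → ends 8; score at 8 (size 4, align 4) → ends 12; vx at 12 (size 4, align 4) → ends 16; ammo at 16 (size 4, align 4) → ends 20; tail pad 4 to reach multiple of 8; total 24 bytes, alignment 8
cooldown at 0 (size 4, align 4) → ends 4
target at 4 (size 44, align 4) → ends 48
z at 48 (size 1, align 1) → ends 49
x at 49 (size 1, align 1) → ends 50
pad 6 to align 8 for state
state at 56 (size 56, align 8) → ends 112
id at 112 (size 24, align 8) → ends 136

0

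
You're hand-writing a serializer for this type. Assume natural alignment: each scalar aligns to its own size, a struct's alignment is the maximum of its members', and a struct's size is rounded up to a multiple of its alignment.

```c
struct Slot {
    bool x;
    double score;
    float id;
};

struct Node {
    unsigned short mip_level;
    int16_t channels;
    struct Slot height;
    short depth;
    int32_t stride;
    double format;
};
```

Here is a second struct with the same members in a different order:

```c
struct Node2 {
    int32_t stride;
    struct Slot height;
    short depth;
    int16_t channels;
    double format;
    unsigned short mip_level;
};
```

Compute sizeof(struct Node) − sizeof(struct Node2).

-8

Slot: x at 0 (size 1, align 1) → ends 1; pad 7 to align 8 for score; score at 8 (size 8, align 8) → ends 16; id at 16 (size 4, align 4) → ends 20; tail pad 4 to reach multiple of 8; total 24 bytes, alignment 8
mip_level at 0 (size 2, align 2) → ends 2
channels at 2 (size 2, align 2) → ends 4
pad 4 to align 8 for height
height at 8 (size 24, align 8) → ends 32
depth at 32 (size 2, align 2) → ends 34
pad 2 to align 4 for stride
stride at 36 (size 4, align 4) → ends 40
format at 40 (size 8, align 8) → ends 48
total 48 bytes, alignment 8
— Node2 —
stride at 0 (size 4, align 4) → ends 4
pad 4 to align 8 for height
height at 8 (size 24, align 8) → ends 32
depth at 32 (size 2, align 2) → ends 34
channels at 34 (size 2, align 2) → ends 36
pad 4 to align 8 for format
format at 40 (size 8, align 8) → ends 48
mip_level at 48 (size 2, align 2) → ends 50
tail pad 6 to reach multiple of 8
total 56 bytes, alignment 8
48 − 56 = -8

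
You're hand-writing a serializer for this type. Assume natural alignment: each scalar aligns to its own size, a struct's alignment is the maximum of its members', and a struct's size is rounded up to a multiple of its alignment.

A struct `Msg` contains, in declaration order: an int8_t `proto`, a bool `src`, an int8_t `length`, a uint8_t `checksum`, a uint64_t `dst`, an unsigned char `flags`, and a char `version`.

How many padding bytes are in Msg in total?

proto at 0 (size 1, align 1) → ends 1
src at 1 (size 1, align 1) → ends 2
length at 2 (size 1, align 1) → ends 3
checksum at 3 (size 1, align 1) → ends 4
pad 4 to align 8 for dst
dst at 8 (size 8, align 8) → ends 16
flags at 16 (size 1, align 1) → ends 17
version at 17 (size 1, align 1) → ends 18
tail pad 6 to reach multiple of 8
total 24 bytes, alignment 8
data bytes 14, size 24 → padding 10

10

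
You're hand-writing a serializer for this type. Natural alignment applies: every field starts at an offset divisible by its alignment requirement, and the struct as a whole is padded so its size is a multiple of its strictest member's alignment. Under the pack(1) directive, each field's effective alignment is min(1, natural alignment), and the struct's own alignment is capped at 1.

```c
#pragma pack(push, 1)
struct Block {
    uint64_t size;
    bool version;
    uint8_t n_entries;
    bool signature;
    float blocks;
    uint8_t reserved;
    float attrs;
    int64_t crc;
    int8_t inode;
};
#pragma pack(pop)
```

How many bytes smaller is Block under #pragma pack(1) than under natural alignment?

natural layout:
  0..8  size  (8B, 8-aligned)
  8..9  version  (1B, 1-aligned)
  9..10  n_entries  (1B, 1-aligned)
  10..11  signature  (1B, 1-aligned)
  11..12  -- padding (1B)
  12..16  blocks  (4B, 4-aligned)
  16..17  reserved  (1B, 1-aligned)
  17..20  -- padding (3B)
  20..24  attrs  (4B, 4-aligned)
  24..32  crc  (8B, 8-aligned)
  32..33  inode  (1B, 1-aligned)
  33..40  -- tail padding (7B)
  sizeof = 40, alignof = 8
packed(1) layout:
  0..8  size  (8B, 1-aligned)
  8..9  version  (1B, 1-aligned)
  9..10  n_entries  (1B, 1-aligned)
  10..11  signature  (1B, 1-aligned)
  11..15  blocks  (4B, 1-aligned)
  15..16  reserved  (1B, 1-aligned)
  16..20  attrs  (4B, 1-aligned)
  20..28  crc  (8B, 1-aligned)
  28..29  inode  (1B, 1-aligned)
  sizeof = 29, alignof = 1
40 − 29 = 11

11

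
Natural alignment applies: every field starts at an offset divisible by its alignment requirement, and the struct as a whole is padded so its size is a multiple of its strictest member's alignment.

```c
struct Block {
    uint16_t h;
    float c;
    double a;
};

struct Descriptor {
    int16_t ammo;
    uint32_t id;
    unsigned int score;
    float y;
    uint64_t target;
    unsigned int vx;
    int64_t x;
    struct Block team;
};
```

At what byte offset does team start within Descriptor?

Block: @0: h [2B, align 2] → 2; +2 pad (align 4); @4: c [4B, align 4] → 8; @8: a [8B, align 8] → 16; size 16, align 8
@0: ammo [2B, align 2] → 2
+2 pad (align 4)
@4: id [4B, align 4] → 8
@8: score [4B, align 4] → 12
@12: y [4B, align 4] → 16
@16: target [8B, align 8] → 24
@24: vx [4B, align 4] → 28
+4 pad (align 8)
@32: x [8B, align 8] → 40
@40: team [16B, align 8] → 56

40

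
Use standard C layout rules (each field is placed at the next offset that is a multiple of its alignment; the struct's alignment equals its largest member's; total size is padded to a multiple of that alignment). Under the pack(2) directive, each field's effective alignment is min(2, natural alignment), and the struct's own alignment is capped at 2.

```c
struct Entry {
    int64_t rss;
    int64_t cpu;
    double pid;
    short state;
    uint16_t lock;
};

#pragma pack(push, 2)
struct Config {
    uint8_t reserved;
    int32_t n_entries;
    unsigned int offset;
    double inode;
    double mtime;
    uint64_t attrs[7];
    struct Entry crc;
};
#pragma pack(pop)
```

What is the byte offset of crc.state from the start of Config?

Entry: @0: rss [8B, align 8] → 8; @8: cpu [8B, align 8] → 16; @16: pid [8B, align 8] → 24; @24: state [2B, align 2] → 26; @26: lock [2B, align 2] → 28; +4 tail pad (align 8); size 32, align 8
@0: reserved [1B, align 1] → 1
+1 pad (align 2)
@2: n_entries [4B, align 2] → 6
@6: offset [4B, align 2] → 10
@10: inode [8B, align 2] → 18
@18: mtime [8B, align 2] → 26
@26: attrs [56B, align 2] → 82
@82: crc [32B, align 2] → 114
within Entry: state at 24
82 + 24 = 106

106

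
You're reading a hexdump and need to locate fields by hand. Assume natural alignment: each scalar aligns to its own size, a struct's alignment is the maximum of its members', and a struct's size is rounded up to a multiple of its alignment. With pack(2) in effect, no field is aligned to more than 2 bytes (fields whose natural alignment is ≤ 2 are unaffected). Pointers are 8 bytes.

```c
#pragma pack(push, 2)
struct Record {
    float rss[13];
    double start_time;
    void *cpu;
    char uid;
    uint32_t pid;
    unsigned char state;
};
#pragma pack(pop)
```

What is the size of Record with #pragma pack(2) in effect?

@0: rss [52B, align 2] → 52
@52: start_time [8B, align 2] → 60
@60: cpu [8B, align 2] → 68
@68: uid [1B, align 1] → 69
+1 pad (align 2)
@70: pid [4B, align 2] → 74
@74: state [1B, align 1] → 75
+1 tail pad (align 2)
size 76, align 2

76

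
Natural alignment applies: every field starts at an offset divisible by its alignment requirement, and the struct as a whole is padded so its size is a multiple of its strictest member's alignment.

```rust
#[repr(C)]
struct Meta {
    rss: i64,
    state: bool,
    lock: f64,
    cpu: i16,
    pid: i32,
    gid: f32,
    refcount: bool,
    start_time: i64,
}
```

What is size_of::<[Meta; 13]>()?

0..8  rss  (8B, 8-aligned)
8..9  state  (1B, 1-aligned)
9..16  -- padding (7B)
16..24  lock  (8B, 8-aligned)
24..26  cpu  (2B, 2-aligned)
26..28  -- padding (2B)
28..32  pid  (4B, 4-aligned)
32..36  gid  (4B, 4-aligned)
36..37  refcount  (1B, 1-aligned)
37..40  -- padding (3B)
40..48  start_time  (8B, 8-aligned)
sizeof = 48, alignof = 8
array of 13: 13 × 48 = 624

624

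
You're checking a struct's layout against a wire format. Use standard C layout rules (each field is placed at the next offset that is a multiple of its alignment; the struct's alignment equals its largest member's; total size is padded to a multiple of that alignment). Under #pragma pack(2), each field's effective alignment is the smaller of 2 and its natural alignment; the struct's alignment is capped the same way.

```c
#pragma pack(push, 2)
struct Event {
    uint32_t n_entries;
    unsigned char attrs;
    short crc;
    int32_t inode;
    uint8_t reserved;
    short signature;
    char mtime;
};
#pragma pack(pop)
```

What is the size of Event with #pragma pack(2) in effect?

18

n_entries at 0 (size 4, align 2) → ends 4
attrs at 4 (size 1, align 1) → ends 5
pad 1 to align 2 for crc
crc at 6 (size 2, align 2) → ends 8
inode at 8 (size 4, align 2) → ends 12
reserved at 12 (size 1, align 1) → ends 13
pad 1 to align 2 for signature
signature at 14 (size 2, align 2) → ends 16
mtime at 16 (size 1, align 1) → ends 17
tail pad 1 to reach multiple of 2
total 18 bytes, alignment 2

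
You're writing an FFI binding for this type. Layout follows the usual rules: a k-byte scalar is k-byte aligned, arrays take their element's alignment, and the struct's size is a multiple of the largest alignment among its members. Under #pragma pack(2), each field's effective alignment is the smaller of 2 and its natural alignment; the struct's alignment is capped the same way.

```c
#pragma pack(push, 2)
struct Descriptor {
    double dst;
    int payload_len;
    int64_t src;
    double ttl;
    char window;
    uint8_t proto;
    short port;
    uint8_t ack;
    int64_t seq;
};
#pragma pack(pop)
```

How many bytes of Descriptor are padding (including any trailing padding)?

dst at 0 (size 8, align 2) → ends 8
payload_len at 8 (size 4, align 2) → ends 12
src at 12 (size 8, align 2) → ends 20
ttl at 20 (size 8, align 2) → ends 28
window at 28 (size 1, align 1) → ends 29
proto at 29 (size 1, align 1) → ends 30
port at 30 (size 2, align 2) → ends 32
ack at 32 (size 1, align 1) → ends 33
pad 1 to align 2 for seq
seq at 34 (size 8, align 2) → ends 42
total 42 bytes, alignment 2
data bytes 41, size 42 → padding 1

1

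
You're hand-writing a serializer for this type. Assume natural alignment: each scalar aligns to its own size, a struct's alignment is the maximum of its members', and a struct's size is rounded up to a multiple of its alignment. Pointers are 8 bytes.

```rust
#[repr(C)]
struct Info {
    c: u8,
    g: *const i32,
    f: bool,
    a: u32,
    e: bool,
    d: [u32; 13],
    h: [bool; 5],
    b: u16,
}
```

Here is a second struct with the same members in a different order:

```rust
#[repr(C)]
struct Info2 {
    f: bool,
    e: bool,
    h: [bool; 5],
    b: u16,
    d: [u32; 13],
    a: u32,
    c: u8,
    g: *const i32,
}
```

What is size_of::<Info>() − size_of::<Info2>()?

8

0..1  c  (1B, 1-aligned)
1..8  -- padding (7B)
8..16  g  (8B, 8-aligned)
16..17  f  (1B, 1-aligned)
17..20  -- padding (3B)
20..24  a  (4B, 4-aligned)
24..25  e  (1B, 1-aligned)
25..28  -- padding (3B)
28..80  d  (52B, 4-aligned)
80..85  h  (5B, 1-aligned)
85..86  -- padding (1B)
86..88  b  (2B, 2-aligned)
sizeof = 88, alignof = 8
— Info2 —
0..1  f  (1B, 1-aligned)
1..2  e  (1B, 1-aligned)
2..7  h  (5B, 1-aligned)
7..8  -- padding (1B)
8..10  b  (2B, 2-aligned)
10..12  -- padding (2B)
12..64  d  (52B, 4-aligned)
64..68  a  (4B, 4-aligned)
68..69  c  (1B, 1-aligned)
69..72  -- padding (3B)
72..80  g  (8B, 8-aligned)
sizeof = 80, alignof = 8
88 − 80 = 8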